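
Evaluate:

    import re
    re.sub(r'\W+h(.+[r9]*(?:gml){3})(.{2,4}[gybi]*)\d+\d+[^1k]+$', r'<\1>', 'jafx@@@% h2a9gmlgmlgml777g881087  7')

`\1` in the replacement pulls in group 1's text for each match.

'jafx<2a9gmlgmlgml>'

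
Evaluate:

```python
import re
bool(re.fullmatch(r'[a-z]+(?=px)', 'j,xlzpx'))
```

False

`fullmatch` succeeds only if the pattern covers the string from start to end.
Here the string isn't matched end-to-end, so the call returns None, and `bool(None)` is False.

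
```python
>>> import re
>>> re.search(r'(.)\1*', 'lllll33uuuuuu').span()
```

(0, 5)

`\1` is not a pattern — it's the concrete string captured by group 1, re-applied verbatim.
The match spans [0:5] → 'lllll'.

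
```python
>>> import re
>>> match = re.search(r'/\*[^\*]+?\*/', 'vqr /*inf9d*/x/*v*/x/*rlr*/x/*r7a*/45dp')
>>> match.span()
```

(4, 13)

`re.search` tries every starting position until one works.
The match spans [4:13] → '/*inf9d*/'.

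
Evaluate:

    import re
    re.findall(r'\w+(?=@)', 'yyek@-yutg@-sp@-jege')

['yyek', 'yutg', 'sp']

The positive lookaround only admits positions where the adjacent text matches; those characters stay outside the span.
With no groups in the pattern, `findall` gives back each whole match — 3 here.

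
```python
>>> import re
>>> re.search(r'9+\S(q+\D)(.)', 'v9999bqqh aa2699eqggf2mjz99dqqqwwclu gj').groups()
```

This matches one or more of a literal '9', then a non-whitespace character; then one or more of a literal 'q', then a non-digit (captured); then any character (captured).
`re.search` tries every starting position until one works.
The match spans [1:10] → '9999bqqh '.
Captured: group 1 = 'qqh', group 2 = ' '.

('qqh', ' ')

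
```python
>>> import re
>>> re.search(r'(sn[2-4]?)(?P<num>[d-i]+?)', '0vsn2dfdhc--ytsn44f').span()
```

(2, 6)

The pattern matches the literal 'sn', then optionally a character in [2-4] (captured); then one or more of a character in [d-i] (lazy) (captured as 'num').
Unlike `match`, `search` isn't anchored — it looks for the pattern anywhere in the string.
The match spans [2:6] → 'sn2d'.
Captured: group 1 = 'sn2', group 2 = 'd'.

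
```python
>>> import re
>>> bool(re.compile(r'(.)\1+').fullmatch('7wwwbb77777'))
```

`fullmatch` succeeds only if the pattern covers the string from start to end.
Here the pattern can't cover the whole string, so the call returns None, and `bool(None)` is False.

False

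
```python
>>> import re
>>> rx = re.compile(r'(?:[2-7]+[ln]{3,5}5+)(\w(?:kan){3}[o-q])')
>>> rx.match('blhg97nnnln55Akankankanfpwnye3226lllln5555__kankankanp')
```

`re.match` won't scan ahead — the pattern has to work from the very first character.
Here position 0 doesn't satisfy it, so the call returns None.

None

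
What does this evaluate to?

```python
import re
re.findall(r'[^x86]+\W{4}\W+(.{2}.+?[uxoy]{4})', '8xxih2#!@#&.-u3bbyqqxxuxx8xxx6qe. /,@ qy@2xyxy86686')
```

['u3bbyqqxxux', 'qy@2xyxy']

Pattern: one or more of any character except [x86], then exactly 4 of a non-word character, then one or more of a non-word character; then exactly 2 of any character, then one or more of any character (lazy), then exactly 4 of one of [uxoy] (captured).
With the lazy modifier that quantifier settles for the fewest repetitions that let the rest of the pattern succeed (the atoms after it are unaffected and can still be greedy).
Scanning left to right: at [3:24] match 'ih2#!@#&.-u3bbyqqxxux', group 1 = 'u3bbyqqxxux'; at [30:46] match 'qe. /,@ qy@2xyxy', group 1 = 'qy@2xyxy'.
`findall` collects group 1 from each match (2 total).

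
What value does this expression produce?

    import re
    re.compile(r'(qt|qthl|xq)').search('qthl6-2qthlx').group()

'qt'

Alternation tries branches left to right and keeps the first one that lets the overall match succeed at that position.
`re.search` scans for the first position where the pattern succeeds.
The match spans [0:2] → 'qt'.
Captured: group 1 = 'qt'.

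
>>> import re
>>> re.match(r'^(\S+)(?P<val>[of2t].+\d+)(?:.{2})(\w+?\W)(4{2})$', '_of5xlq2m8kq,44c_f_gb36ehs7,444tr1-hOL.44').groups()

('_of5xlq2m8kq,44c_f_gb36ehs7,444', 'tr1', 'OL.', '44')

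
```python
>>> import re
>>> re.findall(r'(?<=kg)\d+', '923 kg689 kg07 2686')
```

['689', '07']

Because the assertion is zero-width, the text it checks is not consumed and won't appear in the result.
With no groups in the pattern, `findall` gives back each whole match — 2 here.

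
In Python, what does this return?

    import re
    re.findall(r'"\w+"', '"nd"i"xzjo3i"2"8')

['"nd"', '"xzjo3i"']

Matches: at [0:4] → '"nd"'; at [5:13] → '"xzjo3i"'.
No capturing groups, so `findall` returns the 2 full match strings.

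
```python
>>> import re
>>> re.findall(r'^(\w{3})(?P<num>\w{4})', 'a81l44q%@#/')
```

This matches anchored at the start of the string; then exactly 3 of a word character (captured); then exactly 4 of a word character (captured as 'num').
Scanning left to right: at [0:7] match 'a81l44q', groups = ('a81', 'l44q').
2 groups means the one result is a tuple of 2 captured strings — 1 here.

[('a81', 'l44q')]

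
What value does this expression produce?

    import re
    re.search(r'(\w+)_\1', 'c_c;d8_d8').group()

'c_c'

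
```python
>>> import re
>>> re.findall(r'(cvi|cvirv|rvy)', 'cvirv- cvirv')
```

Alternation tries branches left to right and keeps the first one that lets the overall match succeed at that position.
`findall` collects group 1 from each match (2 total).

['cvi', 'cvi']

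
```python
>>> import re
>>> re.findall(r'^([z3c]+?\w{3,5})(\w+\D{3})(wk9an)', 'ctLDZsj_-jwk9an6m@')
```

3 groups means the one result is a tuple of 3 captured strings — 1 here.

[('ctLDZs', 'j_-j', 'wk9an')]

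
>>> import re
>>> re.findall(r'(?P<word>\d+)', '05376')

['05376']

The pattern matches one or more of a digit (captured as 'word').
Matches: at [0:5] match '05376', group 1 = '05376'.
One capturing group, so `findall` returns just the captured substring from the one match — 1 in all.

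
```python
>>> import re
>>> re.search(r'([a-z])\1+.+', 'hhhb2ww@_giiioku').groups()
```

('h',)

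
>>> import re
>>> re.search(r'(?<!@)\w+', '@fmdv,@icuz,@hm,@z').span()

(2, 5)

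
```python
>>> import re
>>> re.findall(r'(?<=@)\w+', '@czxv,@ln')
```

['czxv', 'ln']

The positive lookaround only admits positions where the adjacent text matches; those characters stay outside the span.
Matches: at [1:5] → 'czxv'; at [7:9] → 'ln'.
`findall` yields the raw match text (2 of them) because the pattern has no groups.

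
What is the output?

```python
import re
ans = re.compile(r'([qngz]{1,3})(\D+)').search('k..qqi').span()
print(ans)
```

(3, 6)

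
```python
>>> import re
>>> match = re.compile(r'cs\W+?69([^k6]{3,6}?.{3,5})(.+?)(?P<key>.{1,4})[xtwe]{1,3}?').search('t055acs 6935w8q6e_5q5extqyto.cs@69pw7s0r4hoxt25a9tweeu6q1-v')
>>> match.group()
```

'cs 6935w8q6e_5q5ext'

The pattern matches the literal 'cs', then one or more of a non-word character (lazy), then the literal '69'; then 3 to 6 of any character except [k6] (lazy), then 3 to 5 of any character (captured); then one or more of any character (lazy) (captured); then 1 to 4 of any character (captured as 'key'); then 1 to 3 of one of [xtwe] (lazy).
The `?` after the quantifier makes it lazy — it takes as little as possible before letting the rest of the pattern try.
`re.search` scans for the first position where the pattern succeeds.
The match spans [5:24] → 'cs 6935w8q6e_5q5ext'.
Captured: group 1 = '35w8q6e_', group 2 = '5', group 3 = 'q5ex'.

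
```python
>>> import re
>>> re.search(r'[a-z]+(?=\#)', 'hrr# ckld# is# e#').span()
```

(0, 3)

The positive lookaround only admits positions where the adjacent text matches; those characters stay outside the span.
Unlike `match`, `search` isn't anchored — it looks for the pattern anywhere in the string.
The match spans [0:3] → 'hrr'.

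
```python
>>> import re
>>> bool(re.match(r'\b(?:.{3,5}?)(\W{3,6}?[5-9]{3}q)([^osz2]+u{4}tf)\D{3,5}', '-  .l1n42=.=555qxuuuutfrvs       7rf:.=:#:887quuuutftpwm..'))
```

`re.match` only tries the pattern at the start of the string.
Here the string doesn't start with a match, so the call returns None, and `bool(None)` is False.

False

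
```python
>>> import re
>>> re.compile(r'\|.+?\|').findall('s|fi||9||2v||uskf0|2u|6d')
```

['|fi|', '|9|', '|2v|', '|uskf0|']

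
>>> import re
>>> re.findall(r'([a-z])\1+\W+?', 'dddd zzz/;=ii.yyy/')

['d', 'z', 'i', 'y']

After group 1 captures some text, `\1` only succeeds where that same text appears again.
Matches: at [0:5] match 'dddd ', group 1 = 'd'; at [5:9] match 'zzz/', group 1 = 'z'; at [11:14] match 'ii.', group 1 = 'i'; at [14:18] match 'yyy/', group 1 = 'y'.
One capturing group, so `findall` returns just the captured substring from each match — 4 in all.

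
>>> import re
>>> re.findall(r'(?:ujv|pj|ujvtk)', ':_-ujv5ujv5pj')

['ujv', 'ujv', 'pj']

Scanning left to right: at [3:6] → 'ujv'; at [7:10] → 'ujv'; at [11:13] → 'pj'.
`findall` yields the raw match text (3 of them) because the pattern has no groups.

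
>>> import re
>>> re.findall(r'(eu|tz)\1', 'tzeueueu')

After group 1 captures some text, `\1` only succeeds where that same text appears again.
Because there's exactly one group, `findall` drops the full match and keeps group 1 from the one hit.

['eu']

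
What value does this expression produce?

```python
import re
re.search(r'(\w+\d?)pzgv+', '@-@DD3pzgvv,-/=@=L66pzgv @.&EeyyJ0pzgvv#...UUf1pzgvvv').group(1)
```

Pattern: one or more of a word character, then optionally a digit (captured); then the literal 'pzg', then one or more of a literal 'v'.
`search` walks the string left to right and returns the first match it finds.
The match spans [3:11] → 'DD3pzgvv'.
Captured: group 1 = 'DD3'.

'DD3'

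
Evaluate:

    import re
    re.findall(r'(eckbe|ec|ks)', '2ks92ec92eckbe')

The regex engine tests alternatives in the order written; an earlier branch that matches wins even if a later one would match more.
With a single group, `findall` returns only what that group captured — 3 items.

['ks', 'ec', 'eckbe']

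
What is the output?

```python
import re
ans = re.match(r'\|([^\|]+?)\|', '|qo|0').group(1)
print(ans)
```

The match spans [0:4] → '|qo|'.
Captured: group 1 = 'qo'.

qo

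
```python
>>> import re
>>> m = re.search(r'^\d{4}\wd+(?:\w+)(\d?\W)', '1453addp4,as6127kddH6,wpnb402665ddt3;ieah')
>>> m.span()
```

(0, 10)

The match spans [0:10] → '1453addp4,'.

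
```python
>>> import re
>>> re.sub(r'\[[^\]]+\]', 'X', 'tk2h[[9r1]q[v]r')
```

'tk2hXqXr'

Matches: at [4:10] → '[[9r1]'; at [11:14] → '[v]'.
Each match is replaced by 'X'.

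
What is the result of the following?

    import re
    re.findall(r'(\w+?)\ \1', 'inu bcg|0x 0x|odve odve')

After group 1 captures some text, `\1` only succeeds where that same text appears again.
Scanning left to right: at [8:13] match '0x 0x', group 1 = '0x'; at [14:23] match 'odve odve', group 1 = 'odve'.
`findall` collects group 1 from each match (2 total).

['0x', 'odve']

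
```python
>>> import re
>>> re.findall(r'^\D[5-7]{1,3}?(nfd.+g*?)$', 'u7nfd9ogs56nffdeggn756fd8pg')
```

['nfd9ogs56nffdeggn756fd8pg']

The pattern matches anchored at the start of the string; then a non-digit, then 1 to 3 of a character in [5-7] (lazy); then the literal 'nfd', then one or more of any character, then zero or more of a literal 'g' (lazy) (captured); then anchored at the end.
Walking the string: at [0:27] match 'u7nfd9ogs56nffdeggn756fd8pg', group 1 = 'nfd9ogs56nffdeggn756fd8pg'.
With a single group, `findall` returns only what that group captured — 1 item.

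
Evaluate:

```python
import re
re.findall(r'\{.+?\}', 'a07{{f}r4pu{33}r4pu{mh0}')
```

['{{f}', '{33}', '{mh0}']

`findall` yields the raw match text (3 of them) because the pattern has no groups.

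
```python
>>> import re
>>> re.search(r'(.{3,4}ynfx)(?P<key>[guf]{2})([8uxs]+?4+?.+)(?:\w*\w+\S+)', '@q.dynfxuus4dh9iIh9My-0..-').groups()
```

('@q.dynfx', 'uu', 's4dh9iIh9My-')

The pattern matches 3 to 4 of any character, then the literal 'yn', then the literal 'fx' (captured); then exactly 2 of one of [guf] (captured as 'key'); then one or more of one of [8uxs] (lazy), then one or more of a literal '4' (lazy), then one or more of any character (captured); then zero or more of a word character, then one or more of a word character, then one or more of a non-whitespace character (non-capturing group).
`search` walks the string left to right and returns the first match it finds.
The match spans [0:26] → '@q.dynfxuus4dh9iIh9My-0..-'.
Captured: group 1 = '@q.dynfx', group 2 = 'uu', group 3 = 's4dh9iIh9My-'.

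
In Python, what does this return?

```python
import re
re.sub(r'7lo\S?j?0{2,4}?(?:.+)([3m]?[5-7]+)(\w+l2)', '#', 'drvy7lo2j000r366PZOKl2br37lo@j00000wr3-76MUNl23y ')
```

'drvy#3y '

The pattern matches the literal '7lo', then optionally a non-whitespace character; then optionally the literal 'j', then 2 to 4 of the literal '0' (lazy); then one or more of any character (non-capturing group); then optionally one of [3m], then one or more of a character in [5-7] (captured); then one or more of a word character, then the literal 'l2' (captured).
Matches: at [4:46] → '7lo2j000r366PZOKl2br37lo@j00000wr3-76MUNl2'.
Each match is replaced by '#'.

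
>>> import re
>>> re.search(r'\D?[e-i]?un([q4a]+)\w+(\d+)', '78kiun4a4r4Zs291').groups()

('4a4', '1')

The match spans [2:16] → 'kiun4a4r4Zs291'.
Captured: group 1 = '4a4', group 2 = '1'.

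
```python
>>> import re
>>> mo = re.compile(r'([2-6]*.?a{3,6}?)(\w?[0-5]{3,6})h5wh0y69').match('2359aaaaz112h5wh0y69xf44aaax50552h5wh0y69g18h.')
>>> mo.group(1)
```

The pattern matches zero or more of a character in [2-6], then optionally any character, then 3 to 6 of a literal 'a' (lazy) (captured); then optionally a word character, then 3 to 6 of a character in [0-5] (captured); then the literal 'h5', then the literal 'wh0', then the literal 'y69'.
`re.match` only tries the pattern at the start of the string.
The match spans [0:20] → '2359aaaaz112h5wh0y69'.
Captured: group 1 = '2359aaaa', group 2 = 'z112'.

'2359aaaa'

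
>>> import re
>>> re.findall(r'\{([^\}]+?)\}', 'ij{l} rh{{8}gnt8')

['l', '{8']

Scanning left to right: at [2:5] match '{l}', group 1 = 'l'; at [8:12] match '{{8}', group 1 = '{8'.
With a single group, `findall` returns only what that group captured — 2 items.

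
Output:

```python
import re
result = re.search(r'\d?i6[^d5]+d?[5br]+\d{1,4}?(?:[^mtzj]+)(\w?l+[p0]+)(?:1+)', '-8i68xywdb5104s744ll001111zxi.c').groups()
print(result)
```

This matches optionally a digit, then the literal 'i6'; then one or more of any character except [d5]; then optionally the literal 'd', then one or more of one of [5br], then 1 to 4 of a digit (lazy); then one or more of any character except [mtzj] (non-capturing group); then optionally a word character, then one or more of a literal 'l', then one or more of one of [p0] (captured); then one or more of a literal '1' (non-capturing group).
Unlike `match`, `search` isn't anchored — it looks for the pattern anywhere in the string.
The match spans [1:26] → '8i68xywdb5104s744ll001111'.
Captured: group 1 = 'l00'.

('l00',)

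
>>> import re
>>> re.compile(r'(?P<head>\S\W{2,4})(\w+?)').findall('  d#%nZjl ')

[('d#%', 'n')]

The `?` after the quantifier makes it lazy — it takes as little as possible before letting the rest of the pattern try.
`findall` packs the 2 group values into a tuple for every match.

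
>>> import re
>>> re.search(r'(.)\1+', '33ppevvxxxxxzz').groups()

The match spans [0:2] → '33'.
Captured: group 1 = '3'.

('3',)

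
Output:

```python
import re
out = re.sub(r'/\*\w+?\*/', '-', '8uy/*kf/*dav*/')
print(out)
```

`sub` substitutes '-' at each match site.

8uy/*kf-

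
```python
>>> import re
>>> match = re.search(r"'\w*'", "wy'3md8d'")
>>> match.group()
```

"'3md8d'"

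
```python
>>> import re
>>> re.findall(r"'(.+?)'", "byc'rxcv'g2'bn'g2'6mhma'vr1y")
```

['rxcv', 'bn', '6mhma']

The `?` after the quantifier makes it lazy — it takes as little as possible before letting the rest of the pattern try.
One capturing group, so `findall` returns just the captured substring from each match — 3 in all.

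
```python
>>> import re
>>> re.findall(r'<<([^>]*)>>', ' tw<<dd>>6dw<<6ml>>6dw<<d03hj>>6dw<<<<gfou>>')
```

['dd', '6ml', 'd03hj', '<<gfou']

Walking the string: at [3:9] match '<<dd>>', group 1 = 'dd'; at [12:19] match '<<6ml>>', group 1 = '6ml'; at [22:31] match '<<d03hj>>', group 1 = 'd03hj'; at [34:44] match '<<<<gfou>>', group 1 = '<<gfou'.
One capturing group, so `findall` returns just the captured substring from each match — 4 in all.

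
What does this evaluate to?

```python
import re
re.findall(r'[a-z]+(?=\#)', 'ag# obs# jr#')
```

['ag', 'obs', 'jr']

The lookaround is zero-width — it requires the adjacent text to match without consuming it, so the asserted text isn't part of the match.
`findall` yields the raw match text (3 of them) because the pattern has no groups.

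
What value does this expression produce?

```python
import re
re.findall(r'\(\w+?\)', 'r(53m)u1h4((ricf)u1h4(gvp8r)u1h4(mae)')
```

`findall` yields the raw match text (4 of them) because the pattern has no groups.

['(53m)', '(ricf)', '(gvp8r)', '(mae)']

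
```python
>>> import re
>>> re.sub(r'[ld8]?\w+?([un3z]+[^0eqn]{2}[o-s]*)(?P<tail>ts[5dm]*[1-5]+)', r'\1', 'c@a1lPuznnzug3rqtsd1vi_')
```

'c@uznnzug3rqvi_'

The pattern matches optionally one of [ld8], then one or more of a word character (lazy); then one or more of one of [un3z], then exactly 2 of any character except [0eqn], then zero or more of a character in [o-s] (captured); then the literal 'ts', then zero or more of one of [5dm], then one or more of a character in [1-5] (captured as 'tail').
Because the quantifier is non-greedy, it stops expanding at the earliest point where the rest of the pattern can succeed.
Matches: at [2:20] → 'a1lPuznnzug3rqtsd1'.
Each match is replaced using the text its own group 1 captured.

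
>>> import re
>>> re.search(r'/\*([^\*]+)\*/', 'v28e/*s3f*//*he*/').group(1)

's3f'

`search` walks the string left to right and returns the first match it finds.
The match spans [4:11] → '/*s3f*/'.
Captured: group 1 = 's3f'.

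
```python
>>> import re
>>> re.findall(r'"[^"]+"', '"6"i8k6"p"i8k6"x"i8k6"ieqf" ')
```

['"6"', '"p"', '"x"', '"ieqf"']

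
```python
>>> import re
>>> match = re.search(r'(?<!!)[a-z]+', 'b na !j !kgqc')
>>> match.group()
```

'b'

Because the assertion is negative and zero-width, positions next to the forbidden text are skipped.
`search` walks the string left to right and returns the first match it finds.
The match spans [0:1] → 'b'.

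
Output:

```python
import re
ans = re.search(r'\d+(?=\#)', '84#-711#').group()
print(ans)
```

84

The `(?=…)`/`(?<=…)` assertion just peeks at neighbouring text; it doesn't advance the match position.
`search` walks the string left to right and returns the first match it finds.
The match spans [0:2] → '84'.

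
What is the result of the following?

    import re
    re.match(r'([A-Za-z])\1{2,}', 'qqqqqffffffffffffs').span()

(0, 5)

A backreference is literal: `\1` must see the identical characters the first group matched.
With `match`, the pattern is implicitly anchored at the beginning.
The match spans [0:5] → 'qqqqq'.
Captured: group 1 = 'q'.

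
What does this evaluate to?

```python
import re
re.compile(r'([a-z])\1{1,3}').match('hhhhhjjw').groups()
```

The match spans [0:4] → 'hhhh'.
Captured: group 1 = 'h'.

('h',)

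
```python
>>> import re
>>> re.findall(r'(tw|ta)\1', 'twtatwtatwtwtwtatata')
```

['tw', 'ta']

`\1` has to match the exact text group 1 already captured.
Matches: at [8:12] match 'twtw', group 1 = 'tw'; at [14:18] match 'tata', group 1 = 'ta'.
With a single group, `findall` returns only what that group captured — 2 items.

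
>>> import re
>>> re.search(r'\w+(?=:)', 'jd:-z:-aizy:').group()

The positive lookaround only admits positions where the adjacent text matches; those characters stay outside the span.
`re.search` scans for the first position where the pattern succeeds.
The match spans [0:2] → 'jd'.

'jd'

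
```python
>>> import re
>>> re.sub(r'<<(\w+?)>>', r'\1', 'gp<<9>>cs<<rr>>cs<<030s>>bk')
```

'gp9csrrcs030sbk'

Matches: at [2:7] → '<<9>>'; at [9:15] → '<<rr>>'; at [17:25] → '<<030s>>'.
`\1` in the replacement pulls in group 1's text for each match.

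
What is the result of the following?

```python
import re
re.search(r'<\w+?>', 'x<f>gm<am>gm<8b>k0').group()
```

'<f>'

The match spans [1:4] → '<f>'.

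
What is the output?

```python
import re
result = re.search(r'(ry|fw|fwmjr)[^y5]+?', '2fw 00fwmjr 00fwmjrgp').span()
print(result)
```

The match spans [1:4] → 'fw '.

(1, 4)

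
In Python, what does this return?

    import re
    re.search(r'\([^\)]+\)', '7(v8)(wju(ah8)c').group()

'(v8)'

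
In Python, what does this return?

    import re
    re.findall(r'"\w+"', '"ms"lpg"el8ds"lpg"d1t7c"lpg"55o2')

['"ms"', '"el8ds"', '"d1t7c"']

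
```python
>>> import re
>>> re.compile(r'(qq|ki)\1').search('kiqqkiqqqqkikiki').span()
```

(6, 10)

`\1` is not a pattern — it's the concrete string captured by group 1, re-applied verbatim.
The match spans [6:10] → 'qqqq'.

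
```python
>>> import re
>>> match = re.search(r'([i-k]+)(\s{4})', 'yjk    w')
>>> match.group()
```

Pattern: one or more of a character in [i-k] (captured); then exactly 4 of whitespace (captured).
`re.search` tries every starting position until one works.
The match spans [1:7] → 'jk    '.
Captured: group 1 = 'jk', group 2 = '    '.

'jk    '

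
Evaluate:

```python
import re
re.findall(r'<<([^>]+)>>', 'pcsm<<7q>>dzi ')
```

One capturing group, so `findall` returns just the captured substring from the one match — 1 in all.

['7q']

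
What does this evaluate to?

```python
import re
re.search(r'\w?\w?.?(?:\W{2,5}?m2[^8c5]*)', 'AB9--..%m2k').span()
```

Pattern: optionally a word character, then optionally a word character, then optionally any character; then 2 to 5 of a non-word character (lazy), then the literal 'm2', then zero or more of any character except [8c5] (non-capturing group).
`search` walks the string left to right and returns the first match it finds.
The match spans [0:11] → 'AB9--..%m2k'.

(0, 11)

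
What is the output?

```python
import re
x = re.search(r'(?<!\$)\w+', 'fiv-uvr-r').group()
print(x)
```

fiv

Because the assertion is negative and zero-width, positions next to the forbidden text are skipped.
`search` walks the string left to right and returns the first match it finds.
The match spans [0:3] → 'fiv'.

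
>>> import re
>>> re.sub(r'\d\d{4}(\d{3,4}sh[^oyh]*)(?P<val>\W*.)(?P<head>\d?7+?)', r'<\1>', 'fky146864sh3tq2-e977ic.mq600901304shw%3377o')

'fky146864sh3tq2-e977ic.mq<1304shw%33>o'

Pattern: a digit, then exactly 4 of a digit; then 3 to 4 of a digit, then the literal 'sh', then zero or more of any character except [oyh] (captured); then zero or more of a non-word character, then any character (captured as 'val'); then optionally a digit, then one or more of a literal '7' (lazy) (captured as 'head').
Matches: at [25:42] → '600901304shw%3377'.
Each match is replaced using the text its own group 1 captured.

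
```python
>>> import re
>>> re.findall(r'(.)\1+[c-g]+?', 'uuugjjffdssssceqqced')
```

['u', 'j', 's', 'q']

A backreference is literal: `\1` must see the identical characters the first group matched.
Walking the string: at [0:4] match 'uuug', group 1 = 'u'; at [4:7] match 'jjf', group 1 = 'j'; at [9:14] match 'ssssc', group 1 = 's'; at [15:18] match 'qqc', group 1 = 'q'.
One capturing group, so `findall` returns just the captured substring from each match — 4 in all.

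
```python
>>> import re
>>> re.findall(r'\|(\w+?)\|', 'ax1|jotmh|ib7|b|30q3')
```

['jotmh', 'b']

Walking the string: at [3:10] match '|jotmh|', group 1 = 'jotmh'; at [13:16] match '|b|', group 1 = 'b'.
With a single group, `findall` returns only what that group captured — 2 items.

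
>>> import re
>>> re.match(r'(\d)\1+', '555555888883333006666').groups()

('5',)

A backreference is literal: `\1` must see the identical characters the first group matched.
`match` is anchored at position 0; if the pattern doesn't fit there, it returns None.
The match spans [0:6] → '555555'.
Captured: group 1 = '5'.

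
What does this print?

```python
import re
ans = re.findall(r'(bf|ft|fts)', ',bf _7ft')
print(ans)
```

With a single group, `findall` returns only what that group captured — 2 items.

['bf', 'ft']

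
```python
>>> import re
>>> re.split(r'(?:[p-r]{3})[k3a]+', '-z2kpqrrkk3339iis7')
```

Pattern: exactly 3 of a character in [p-r] (non-capturing group); then one or more of one of [k3a].
Matches to split on: at [5:13] → 'qrrkk333'.
`split` removes every match and returns the 2 fragments in between.

['-z2kp', '9iis7']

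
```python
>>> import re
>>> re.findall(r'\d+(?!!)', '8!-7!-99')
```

['99']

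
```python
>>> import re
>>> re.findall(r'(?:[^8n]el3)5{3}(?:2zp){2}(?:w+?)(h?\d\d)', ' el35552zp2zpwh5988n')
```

['h59']

One capturing group, so `findall` returns just the captured substring from the one match — 1 in all.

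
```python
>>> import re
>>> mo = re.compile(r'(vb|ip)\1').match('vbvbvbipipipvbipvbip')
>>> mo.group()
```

'vbvb'

After group 1 captures some text, `\1` only succeeds where that same text appears again.
`re.match` won't scan ahead — the pattern has to work from the very first character.
The match spans [0:4] → 'vbvb'.
Captured: group 1 = 'vb'.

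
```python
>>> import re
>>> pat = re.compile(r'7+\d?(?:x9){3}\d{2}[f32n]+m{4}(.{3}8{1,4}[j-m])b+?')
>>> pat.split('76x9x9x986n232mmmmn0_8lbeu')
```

Pattern: one or more of the literal '7', then optionally a digit, then the literal 'x9' repeated 3 times; then exactly 2 of a digit, then one or more of one of [f32n], then exactly 4 of a literal 'm'; then exactly 3 of any character, then 1 to 4 of the literal '8', then a character in [j-m] (captured); then one or more of a literal 'b' (lazy).
Matches to split on: at [0:24] → '76x9x9x986n232mmmmn0_8lb'.
Because the pattern has a capturing group, `split` also inserts each captured text between the pieces.

['', 'n0_8l', 'eu']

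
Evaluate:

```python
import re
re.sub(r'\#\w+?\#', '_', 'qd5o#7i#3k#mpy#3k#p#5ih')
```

Each match is replaced by '_'.

'qd5o_3k_3k_5ih'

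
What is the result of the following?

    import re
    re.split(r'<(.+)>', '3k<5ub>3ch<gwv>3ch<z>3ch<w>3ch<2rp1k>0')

['3k', '5ub>3ch<gwv>3ch<z>3ch<w>3ch<2rp1k', '0']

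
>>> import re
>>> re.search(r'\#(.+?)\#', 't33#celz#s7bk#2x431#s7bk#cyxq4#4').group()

'#celz#'

The match spans [3:9] → '#celz#'.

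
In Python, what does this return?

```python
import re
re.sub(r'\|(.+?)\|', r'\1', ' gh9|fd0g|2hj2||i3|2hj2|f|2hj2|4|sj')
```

' gh9fd0g2hj2|i32hj2f2hj24sj'

Lazy quantifiers expand one character at a time until the remainder of the pattern can match.
`\1` in the replacement pulls in group 1's text for each match.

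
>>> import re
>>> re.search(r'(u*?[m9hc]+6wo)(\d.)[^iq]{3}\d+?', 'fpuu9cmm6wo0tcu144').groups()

('uu9cmm6wo', '0t')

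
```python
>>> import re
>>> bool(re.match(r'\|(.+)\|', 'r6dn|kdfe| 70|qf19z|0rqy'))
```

`re.match` only tries the pattern at the start of the string.
Here position 0 doesn't satisfy it, so the call returns None, and `bool(None)` is False.

False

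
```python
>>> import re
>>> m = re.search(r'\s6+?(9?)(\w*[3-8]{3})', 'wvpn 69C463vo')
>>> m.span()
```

(4, 11)

This matches whitespace, then one or more of the literal '6' (lazy); then optionally a literal '9' (captured); then zero or more of a word character, then exactly 3 of a character in [3-8] (captured).
The match spans [4:11] → ' 69C463'.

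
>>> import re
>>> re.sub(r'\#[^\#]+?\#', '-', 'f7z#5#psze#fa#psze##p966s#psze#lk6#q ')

'f7z-psze-psze#-psze-q '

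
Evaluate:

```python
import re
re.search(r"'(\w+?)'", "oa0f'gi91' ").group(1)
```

'gi91'

`search` walks the string left to right and returns the first match it finds.
The match spans [4:10] → "'gi91'".
Captured: group 1 = 'gi91'.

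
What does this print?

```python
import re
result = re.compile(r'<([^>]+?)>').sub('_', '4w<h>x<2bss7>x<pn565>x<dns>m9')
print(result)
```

4w_x_x_x_m9

Matches: at [2:5] → '<h>'; at [6:13] → '<2bss7>'; at [14:21] → '<pn565>'; at [22:27] → '<dns>'.
Every occurrence is swapped for '_'.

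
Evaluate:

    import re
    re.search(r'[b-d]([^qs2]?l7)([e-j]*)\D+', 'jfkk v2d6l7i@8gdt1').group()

'd6l7i@'

The pattern matches a character in [b-d]; then optionally any character except [qs2], then the literal 'l7' (captured); then zero or more of a character in [e-j] (captured); then one or more of a non-digit.
`re.search` tries every starting position until one works.
The match spans [7:13] → 'd6l7i@'.
Captured: group 1 = '6l7', group 2 = 'i'.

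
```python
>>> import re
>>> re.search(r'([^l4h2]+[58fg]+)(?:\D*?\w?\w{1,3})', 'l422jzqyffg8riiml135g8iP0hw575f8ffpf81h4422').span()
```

This matches one or more of any character except [l4h2], then one or more of one of [58fg] (captured); then zero or more of a non-digit (lazy), then optionally a word character, then 1 to 3 of a word character (non-capturing group).
Because the quantifier is non-greedy, it stops expanding at the earliest point where the rest of the pattern can succeed.
`search` walks the string left to right and returns the first match it finds.
The match spans [4:16] → 'jzqyffg8riim'.
Captured: group 1 = 'jzqyffg8'.

(4, 16)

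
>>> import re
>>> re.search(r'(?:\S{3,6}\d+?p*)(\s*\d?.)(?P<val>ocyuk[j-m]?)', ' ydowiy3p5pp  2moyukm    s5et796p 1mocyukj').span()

(25, 42)

This matches 3 to 6 of a non-whitespace character, then one or more of a digit (lazy), then zero or more of the literal 'p' (non-capturing group); then zero or more of whitespace, then optionally a digit, then any character (captured); then the literal 'oc', then the literal 'yuk', then optionally a character in [j-m] (captured as 'val').
`re.search` scans for the first position where the pattern succeeds.
The match spans [25:42] → 's5et796p 1mocyukj'.
Captured: group 1 = ' 1m', group 2 = 'ocyukj'.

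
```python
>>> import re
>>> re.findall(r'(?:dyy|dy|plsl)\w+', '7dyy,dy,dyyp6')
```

['dyy', 'dyyp6']

Scanning left to right: at [1:4] → 'dyy'; at [8:13] → 'dyyp6'.
`findall` yields the raw match text (2 of them) because the pattern has no groups.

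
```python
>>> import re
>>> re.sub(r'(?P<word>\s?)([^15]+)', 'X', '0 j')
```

'X'

Pattern: optionally whitespace (captured as 'word'); then one or more of any character except [15] (captured).
`sub` substitutes 'X' at each match site.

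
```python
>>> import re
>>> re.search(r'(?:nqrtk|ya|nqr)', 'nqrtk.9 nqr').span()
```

(0, 5)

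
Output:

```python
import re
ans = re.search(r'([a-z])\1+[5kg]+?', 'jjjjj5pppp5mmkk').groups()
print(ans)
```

('j',)

`\1` has to match the exact text group 1 already captured.
Unlike `match`, `search` isn't anchored — it looks for the pattern anywhere in the string.
The match spans [0:6] → 'jjjjj5'.
Captured: group 1 = 'j'.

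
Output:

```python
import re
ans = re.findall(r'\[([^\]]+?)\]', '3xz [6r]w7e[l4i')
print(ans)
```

['6r']

Walking the string: at [4:8] match '[6r]', group 1 = '6r'.
With a single group, `findall` returns only what that group captured — 1 item.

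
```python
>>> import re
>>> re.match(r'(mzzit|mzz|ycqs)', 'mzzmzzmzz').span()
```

(0, 3)

`match` is anchored at position 0; if the pattern doesn't fit there, it returns None.
The match spans [0:3] → 'mzz'.
Captured: group 1 = 'mzz'.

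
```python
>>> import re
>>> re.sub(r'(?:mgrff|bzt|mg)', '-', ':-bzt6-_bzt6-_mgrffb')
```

The regex engine tests alternatives in the order written; an earlier branch that matches wins even if a later one would match more.
Matches: at [2:5] → 'bzt'; at [8:11] → 'bzt'; at [14:19] → 'mgrff'.
`sub` substitutes '-' at each match site.

':--6-_-6-_-b'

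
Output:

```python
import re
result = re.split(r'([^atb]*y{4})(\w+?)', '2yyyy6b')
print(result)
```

['', '2yyyy', '6', 'b']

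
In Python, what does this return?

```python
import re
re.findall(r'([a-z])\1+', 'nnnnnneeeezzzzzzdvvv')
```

The backreference `\1` re-matches whatever the first group consumed, character for character.
Walking the string: at [0:6] match 'nnnnnn', group 1 = 'n'; at [6:10] match 'eeee', group 1 = 'e'; at [10:16] match 'zzzzzz', group 1 = 'z'; at [17:20] match 'vvv', group 1 = 'v'.
One capturing group, so `findall` returns just the captured substring from each match — 4 in all.

['n', 'e', 'z', 'v']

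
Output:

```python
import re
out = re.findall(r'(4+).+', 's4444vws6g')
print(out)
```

['4444']

The pattern matches one or more of a literal '4' (captured); then one or more of any character.
One capturing group, so `findall` returns just the captured substring from the one match — 1 in all.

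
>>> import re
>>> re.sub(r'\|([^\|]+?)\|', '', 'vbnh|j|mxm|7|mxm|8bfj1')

Matches: at [4:7] → '|j|'; at [10:13] → '|7|'.
`sub` substitutes '' at each match site.

'vbnhmxmmxm|8bfj1'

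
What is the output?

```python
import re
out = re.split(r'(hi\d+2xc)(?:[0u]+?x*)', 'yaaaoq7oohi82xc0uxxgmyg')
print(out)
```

['yaaaoq7oo', 'hi82xc', 'uxxgmyg']

The pattern matches the literal 'hi', then one or more of a digit, then the literal '2xc' (captured); then one or more of one of [0u] (lazy), then zero or more of a literal 'x' (non-capturing group).
Lazy quantifiers expand one character at a time until the remainder of the pattern can match.
Matches to split on: at [9:16] → 'hi82xc0'.
`re.split` interleaves the captured-group text with the surrounding fragments.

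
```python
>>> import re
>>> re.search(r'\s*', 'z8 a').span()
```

(0, 0)

This matches zero or more of whitespace.
`re.search` tries every starting position until one works.
The match spans [0:0] → ''.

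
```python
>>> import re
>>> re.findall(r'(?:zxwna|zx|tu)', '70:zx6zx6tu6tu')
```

`findall` yields the raw match text (4 of them) because the pattern has no groups.

['zx', 'zx', 'tu', 'tu']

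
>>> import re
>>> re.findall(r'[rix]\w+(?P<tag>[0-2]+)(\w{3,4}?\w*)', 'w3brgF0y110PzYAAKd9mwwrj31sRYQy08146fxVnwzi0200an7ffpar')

[('0', 'an7ffpar')]

This matches one of [rix], then one or more of a word character; then one or more of a character in [0-2] (captured as 'tag'); then 3 to 4 of a word character (lazy), then zero or more of a word character (captured).
With 2 capturing groups, `findall` returns a 2-tuple per match.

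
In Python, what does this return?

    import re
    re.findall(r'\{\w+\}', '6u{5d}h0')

['{5d}']

Walking the string: at [2:6] → '{5d}'.
Since nothing is captured, `findall` lists the 1 matched substring directly.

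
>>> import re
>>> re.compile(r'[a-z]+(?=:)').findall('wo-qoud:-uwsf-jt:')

The `(?=…)`/`(?<=…)` assertion just peeks at neighbouring text; it doesn't advance the match position.
Scanning left to right: at [3:7] → 'qoud'; at [14:16] → 'jt'.
`findall` yields the raw match text (2 of them) because the pattern has no groups.

['qoud', 'jt']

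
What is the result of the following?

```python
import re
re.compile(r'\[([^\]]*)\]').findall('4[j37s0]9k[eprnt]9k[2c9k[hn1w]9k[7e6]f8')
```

['j37s0', 'eprnt', '2c9k[hn1w', '7e6']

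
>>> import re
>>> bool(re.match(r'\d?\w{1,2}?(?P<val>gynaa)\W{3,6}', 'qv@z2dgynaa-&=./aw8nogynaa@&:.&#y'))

This matches optionally a digit, then 1 to 2 of a word character (lazy); then the literal 'gyn', then the literal 'aa' (captured as 'val'); then 3 to 6 of a non-word character.
`re.match` only tries the pattern at the start of the string.
Here the string doesn't start with a match, so the call returns None, and `bool(None)` is False.

False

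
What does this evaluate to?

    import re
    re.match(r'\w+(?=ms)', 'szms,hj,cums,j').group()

'sz'

`match` is anchored at position 0; if the pattern doesn't fit there, it returns None.
The match spans [0:2] → 'sz'.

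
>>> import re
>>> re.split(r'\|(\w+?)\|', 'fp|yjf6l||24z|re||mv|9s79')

['fp', 'yjf6l', '', '24z', 're|', 'mv', '9s79']

With a capturing group present, the delimiter's captured portion is kept in the result list.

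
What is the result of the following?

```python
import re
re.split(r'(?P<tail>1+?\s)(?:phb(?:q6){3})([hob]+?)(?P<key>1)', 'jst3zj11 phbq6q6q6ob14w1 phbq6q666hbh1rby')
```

['jst3zj', '11 ', 'ob', '1', '4w1 phbq6q666hbh1rby']

Pattern: one or more of the literal '1' (lazy), then whitespace (captured as 'tail'); then the literal 'phb', then the literal 'q6' repeated 3 times (non-capturing group); then one or more of one of [hob] (lazy) (captured); then a literal '1' (captured as 'key').
Matches to split on: at [6:21] → '11 phbq6q6q6ob1'.
`re.split` interleaves the captured-group text with the surrounding fragments.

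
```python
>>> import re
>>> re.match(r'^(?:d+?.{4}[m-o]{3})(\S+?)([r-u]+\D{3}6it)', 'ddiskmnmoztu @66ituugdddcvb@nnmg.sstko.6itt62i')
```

None

The pattern matches anchored at the start of the string; then one or more of a literal 'd' (lazy), then exactly 4 of any character, then exactly 3 of a character in [m-o] (non-capturing group); then one or more of a non-whitespace character (lazy) (captured); then one or more of a character in [r-u], then exactly 3 of a non-digit, then the literal '6it' (captured).
`match` is anchored at position 0; if the pattern doesn't fit there, it returns None.
Here the pattern fails at index 0, so the call returns None.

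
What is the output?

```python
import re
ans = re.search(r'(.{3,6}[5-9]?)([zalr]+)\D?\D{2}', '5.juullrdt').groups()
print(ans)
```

('5.juul', 'lr')

This matches 3 to 6 of any character, then optionally a character in [5-9] (captured); then one or more of one of [zalr] (captured); then optionally a non-digit, then exactly 2 of a non-digit.
`re.search` scans for the first position where the pattern succeeds.
The match spans [0:10] → '5.juullrdt'.
Captured: group 1 = '5.juul', group 2 = 'lr'.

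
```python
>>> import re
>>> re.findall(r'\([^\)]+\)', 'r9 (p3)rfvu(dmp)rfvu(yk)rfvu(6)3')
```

Since nothing is captured, `findall` lists the 4 matched substrings directly.

['(p3)', '(dmp)', '(yk)', '(6)']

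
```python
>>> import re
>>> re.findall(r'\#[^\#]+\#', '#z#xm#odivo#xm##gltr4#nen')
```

Matches: at [0:3] → '#z#'; at [5:12] → '#odivo#'; at [15:22] → '#gltr4#'.
With no groups in the pattern, `findall` gives back each whole match — 3 here.

['#z#', '#odivo#', '#gltr4#']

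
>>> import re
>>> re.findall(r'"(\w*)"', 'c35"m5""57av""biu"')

Scanning left to right: at [3:7] match '"m5"', group 1 = 'm5'; at [7:13] match '"57av"', group 1 = '57av'; at [13:18] match '"biu"', group 1 = 'biu'.
With a single group, `findall` returns only what that group captured — 3 items.

['m5', '57av', 'biu']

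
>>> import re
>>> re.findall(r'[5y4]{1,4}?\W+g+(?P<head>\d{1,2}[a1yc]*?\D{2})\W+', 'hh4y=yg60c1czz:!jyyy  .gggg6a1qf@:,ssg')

['6a1qf']

One capturing group, so `findall` returns just the captured substring from the one match — 1 in all.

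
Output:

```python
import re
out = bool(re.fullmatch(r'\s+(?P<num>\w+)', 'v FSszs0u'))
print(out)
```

False

`fullmatch` succeeds only if the pattern covers the string from start to end.
Here there's no way to consume every character, so the call returns None, and `bool(None)` is False.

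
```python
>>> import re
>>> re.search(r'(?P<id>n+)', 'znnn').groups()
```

This matches one or more of a literal 'n' (captured as 'id').
`re.search` scans for the first position where the pattern succeeds.
The match spans [1:4] → 'nnn'.
Captured: group 1 = 'nnn'.

('nnn',)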